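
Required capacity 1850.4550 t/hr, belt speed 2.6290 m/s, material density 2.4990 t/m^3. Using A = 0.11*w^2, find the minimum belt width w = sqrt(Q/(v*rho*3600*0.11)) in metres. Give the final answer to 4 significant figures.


A_req = 1850.4550 / (2.6290 * 2.4990 * 3600) = 0.0782383 m^2
w = sqrt(0.0782383 / 0.11)
w = 0.8434 m


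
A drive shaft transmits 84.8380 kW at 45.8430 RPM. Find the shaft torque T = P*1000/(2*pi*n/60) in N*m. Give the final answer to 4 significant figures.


omega = 2*pi*45.8430/60 = 4.80067 rad/s
T = 84.8380*1000 / 4.80067
T = 17670 N*m


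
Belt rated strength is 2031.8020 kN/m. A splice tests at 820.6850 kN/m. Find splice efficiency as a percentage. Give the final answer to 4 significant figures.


Eff = 820.6850 / 2031.8020 * 100
Eff = 40.39 %


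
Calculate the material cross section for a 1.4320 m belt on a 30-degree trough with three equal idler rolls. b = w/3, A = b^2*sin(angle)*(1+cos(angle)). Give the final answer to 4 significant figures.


b = 1.4320/3 = 0.477333 m
A = 0.477333^2 * sin(30 deg) * (1 + cos(30 deg))
A = 0.2126 m^2


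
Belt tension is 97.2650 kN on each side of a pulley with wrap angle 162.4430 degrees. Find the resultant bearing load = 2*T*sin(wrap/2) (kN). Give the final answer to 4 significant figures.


F = 2 * 97.2650 * sin(162.4430/2 deg)
F = 192.3 kN


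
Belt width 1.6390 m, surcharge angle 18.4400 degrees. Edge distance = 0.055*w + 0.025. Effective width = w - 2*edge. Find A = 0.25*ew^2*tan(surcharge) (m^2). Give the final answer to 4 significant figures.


edge = 0.055*1.6390 + 0.025 = 0.115145 m
ew = 1.6390 - 2*0.115145 = 1.40871 m
A = 0.25 * 1.40871^2 * tan(18.4400 deg)
A = 0.1654 m^2


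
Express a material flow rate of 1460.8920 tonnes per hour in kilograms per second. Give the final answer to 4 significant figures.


m_dot = 1460.8920 * 1000 / 3600
m_dot = 405.8 kg/s


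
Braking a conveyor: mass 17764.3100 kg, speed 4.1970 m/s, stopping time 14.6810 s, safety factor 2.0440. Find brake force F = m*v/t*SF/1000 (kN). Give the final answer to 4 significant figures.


F = 17764.3100 * 4.1970 / 14.6810 * 2.0440 / 1000
F = 10.38 kN


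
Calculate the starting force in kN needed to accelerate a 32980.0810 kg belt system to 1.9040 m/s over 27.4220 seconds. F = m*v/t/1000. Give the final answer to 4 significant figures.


F = 32980.0810 * 1.9040 / 27.4220 / 1000
F = 2.290 kN


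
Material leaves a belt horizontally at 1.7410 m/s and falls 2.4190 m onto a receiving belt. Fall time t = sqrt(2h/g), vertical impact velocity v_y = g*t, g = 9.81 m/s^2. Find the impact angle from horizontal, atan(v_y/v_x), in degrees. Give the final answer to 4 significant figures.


t = sqrt(2*2.4190/9.81) = 0.702261 s
v_y = 9.81 * 0.702261 = 6.88918 m/s
angle = atan(6.88918 / 1.7410) = 75.82 deg


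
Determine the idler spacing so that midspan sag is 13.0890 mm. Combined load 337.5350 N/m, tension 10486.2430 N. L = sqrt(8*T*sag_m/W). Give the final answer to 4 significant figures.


sag = 13.0890/1000 = 0.013089 m
L = sqrt(8 * 10486.2430 * 0.013089 / 337.5350)
L = 1.804 m


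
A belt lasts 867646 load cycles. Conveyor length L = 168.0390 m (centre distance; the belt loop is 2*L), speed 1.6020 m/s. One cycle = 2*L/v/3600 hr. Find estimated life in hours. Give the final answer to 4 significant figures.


cycle_time = 2 * 168.0390 / 1.6020 / 3600 = 0.058274 hr
life = 867646 * 0.058274 = 50560 hours


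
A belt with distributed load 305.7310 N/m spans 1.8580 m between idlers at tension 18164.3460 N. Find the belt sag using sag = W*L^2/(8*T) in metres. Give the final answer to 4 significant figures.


sag = 305.7310 * 1.8580^2 / (8 * 18164.3460)
sag = 0.007263 m


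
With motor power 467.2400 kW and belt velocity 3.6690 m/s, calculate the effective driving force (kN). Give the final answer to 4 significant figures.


Te = P / v = 467.2400 / 3.6690
Te = 127.3 kN


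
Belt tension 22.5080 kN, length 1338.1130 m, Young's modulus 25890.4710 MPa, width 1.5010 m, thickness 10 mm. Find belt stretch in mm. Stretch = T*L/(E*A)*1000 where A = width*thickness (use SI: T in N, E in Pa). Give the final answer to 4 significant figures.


A = 1.5010 * 0.01 = 0.01501 m^2
Stretch = 22.5080*1000 * 1338.1130 / (25890.4710e6 * 0.01501) * 1000
Stretch = 77.50 mm


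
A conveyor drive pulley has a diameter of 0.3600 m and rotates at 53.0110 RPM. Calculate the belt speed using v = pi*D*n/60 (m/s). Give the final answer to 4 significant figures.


v = pi * 0.3600 * 53.0110 / 60
v = 0.9992 m/s


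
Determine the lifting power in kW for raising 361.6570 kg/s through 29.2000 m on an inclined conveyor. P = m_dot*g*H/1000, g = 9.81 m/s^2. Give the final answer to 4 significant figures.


P = 361.6570 * 9.81 * 29.2000 / 1000
P = 103.6 kW


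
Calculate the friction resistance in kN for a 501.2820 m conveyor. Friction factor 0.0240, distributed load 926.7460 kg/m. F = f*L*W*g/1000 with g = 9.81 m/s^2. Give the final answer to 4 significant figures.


F = 0.0240 * 501.2820 * 926.7460 * 9.81 / 1000
F = 109.4 kN


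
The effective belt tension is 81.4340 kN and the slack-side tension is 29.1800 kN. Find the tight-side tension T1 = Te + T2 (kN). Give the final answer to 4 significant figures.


T1 = Te + T2 = 81.4340 + 29.1800
T1 = 110.6 kN


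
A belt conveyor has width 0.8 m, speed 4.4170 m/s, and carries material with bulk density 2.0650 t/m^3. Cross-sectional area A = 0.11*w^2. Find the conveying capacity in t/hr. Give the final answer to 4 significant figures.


A = 0.11 * 0.8^2 = 0.0704 m^2
C = 0.0704 * 4.4170 * 2.0650 * 3600
C = 2312 t/hr


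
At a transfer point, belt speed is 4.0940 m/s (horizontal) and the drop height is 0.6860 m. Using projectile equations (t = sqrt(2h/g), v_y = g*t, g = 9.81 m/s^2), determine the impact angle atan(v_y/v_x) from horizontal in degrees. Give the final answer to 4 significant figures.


t = sqrt(2*0.6860/9.81) = 0.373975 s
v_y = 9.81 * 0.373975 = 3.66869 m/s
angle = atan(3.66869 / 4.0940) = 41.86 deg


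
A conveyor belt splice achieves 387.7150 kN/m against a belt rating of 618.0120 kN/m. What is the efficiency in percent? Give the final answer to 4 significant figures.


Eff = 387.7150 / 618.0120 * 100
Eff = 62.74 %


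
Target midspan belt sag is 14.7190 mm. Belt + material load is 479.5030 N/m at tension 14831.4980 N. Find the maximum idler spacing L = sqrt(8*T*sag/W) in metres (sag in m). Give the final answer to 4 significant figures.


sag = 14.7190/1000 = 0.014719 m
L = sqrt(8 * 14831.4980 * 0.014719 / 479.5030)
L = 1.908 m


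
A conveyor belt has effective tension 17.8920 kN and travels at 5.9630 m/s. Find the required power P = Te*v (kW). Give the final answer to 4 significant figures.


P = Te * v = 17.8920 * 5.9630
P = 106.7 kW


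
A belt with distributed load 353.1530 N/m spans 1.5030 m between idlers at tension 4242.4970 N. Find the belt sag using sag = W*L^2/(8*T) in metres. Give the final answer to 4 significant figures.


sag = 353.1530 * 1.5030^2 / (8 * 4242.4970)
sag = 0.02351 m


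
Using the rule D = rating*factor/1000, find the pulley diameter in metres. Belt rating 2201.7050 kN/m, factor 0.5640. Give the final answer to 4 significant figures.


D = 2201.7050 * 0.5640 / 1000
D = 1.242 m


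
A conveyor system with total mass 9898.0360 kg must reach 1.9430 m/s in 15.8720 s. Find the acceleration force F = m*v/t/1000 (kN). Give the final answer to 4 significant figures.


F = 9898.0360 * 1.9430 / 15.8720 / 1000
F = 1.212 kN


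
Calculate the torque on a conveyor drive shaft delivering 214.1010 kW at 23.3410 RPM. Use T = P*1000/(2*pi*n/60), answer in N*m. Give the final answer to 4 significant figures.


omega = 2*pi*23.3410/60 = 2.44426 rad/s
T = 214.1010*1000 / 2.44426
T = 87590 N*m


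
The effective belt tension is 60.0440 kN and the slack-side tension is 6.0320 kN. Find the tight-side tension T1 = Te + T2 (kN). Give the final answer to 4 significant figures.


T1 = Te + T2 = 60.0440 + 6.0320
T1 = 66.08 kN


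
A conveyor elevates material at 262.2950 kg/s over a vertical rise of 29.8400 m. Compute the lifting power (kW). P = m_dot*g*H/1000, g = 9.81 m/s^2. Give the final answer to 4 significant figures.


P = 262.2950 * 9.81 * 29.8400 / 1000
P = 76.78 kW


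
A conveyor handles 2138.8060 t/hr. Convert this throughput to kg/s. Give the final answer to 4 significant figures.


m_dot = 2138.8060 * 1000 / 3600
m_dot = 594.1 kg/s


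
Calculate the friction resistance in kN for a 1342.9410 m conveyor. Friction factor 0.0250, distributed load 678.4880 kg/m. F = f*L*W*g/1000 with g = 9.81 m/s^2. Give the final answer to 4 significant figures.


F = 0.0250 * 1342.9410 * 678.4880 * 9.81 / 1000
F = 223.5 kN


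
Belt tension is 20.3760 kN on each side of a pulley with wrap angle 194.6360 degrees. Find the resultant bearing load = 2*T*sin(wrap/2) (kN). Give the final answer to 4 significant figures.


F = 2 * 20.3760 * sin(194.6360/2 deg)
F = 40.42 kN


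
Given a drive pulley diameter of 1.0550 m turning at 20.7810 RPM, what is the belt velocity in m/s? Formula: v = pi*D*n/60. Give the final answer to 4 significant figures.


v = pi * 1.0550 * 20.7810 / 60
v = 1.148 m/s


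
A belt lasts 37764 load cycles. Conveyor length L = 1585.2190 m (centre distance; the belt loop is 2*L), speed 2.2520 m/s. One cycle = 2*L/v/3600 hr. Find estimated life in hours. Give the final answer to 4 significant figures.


cycle_time = 2 * 1585.2190 / 2.2520 / 3600 = 0.391064 hr
life = 37764 * 0.391064 = 14770 hours


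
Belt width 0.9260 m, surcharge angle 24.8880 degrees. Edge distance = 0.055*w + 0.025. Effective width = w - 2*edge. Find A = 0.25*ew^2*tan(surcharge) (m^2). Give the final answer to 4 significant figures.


edge = 0.055*0.9260 + 0.025 = 0.07593 m
ew = 0.9260 - 2*0.07593 = 0.77414 m
A = 0.25 * 0.77414^2 * tan(24.8880 deg)
A = 0.06951 m^2


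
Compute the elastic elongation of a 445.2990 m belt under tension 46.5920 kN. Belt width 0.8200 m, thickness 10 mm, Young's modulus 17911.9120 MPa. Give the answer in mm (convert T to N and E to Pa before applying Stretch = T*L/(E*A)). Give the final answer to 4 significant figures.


A = 0.8200 * 0.01 = 0.00820 m^2
Stretch = 46.5920*1000 * 445.2990 / (17911.9120e6 * 0.00820) * 1000
Stretch = 141.3 mm


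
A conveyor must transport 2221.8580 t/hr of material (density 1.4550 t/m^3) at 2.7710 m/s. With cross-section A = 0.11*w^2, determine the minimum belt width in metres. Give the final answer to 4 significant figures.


A_req = 2221.8580 / (2.7710 * 1.4550 * 3600) = 0.153079 m^2
w = sqrt(0.153079 / 0.11)
w = 1.180 m


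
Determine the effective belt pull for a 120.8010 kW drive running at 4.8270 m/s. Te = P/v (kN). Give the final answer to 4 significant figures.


Te = P / v = 120.8010 / 4.8270
Te = 25.03 kN


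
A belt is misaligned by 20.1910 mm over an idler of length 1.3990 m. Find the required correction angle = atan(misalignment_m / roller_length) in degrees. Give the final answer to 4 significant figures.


misalign_m = 20.1910 / 1000 = 0.020191 m
angle = atan(0.020191 / 1.3990)
angle = 0.8269 deg


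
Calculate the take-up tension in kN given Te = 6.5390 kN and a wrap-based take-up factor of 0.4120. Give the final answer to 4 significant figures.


T_tu = 6.5390 * 0.4120
T_tu = 2.694 kN


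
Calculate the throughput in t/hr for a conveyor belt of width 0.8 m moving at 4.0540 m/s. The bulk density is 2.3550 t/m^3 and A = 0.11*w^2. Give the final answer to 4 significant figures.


A = 0.11 * 0.8^2 = 0.0704 m^2
C = 0.0704 * 4.0540 * 2.3550 * 3600
C = 2420 t/hr


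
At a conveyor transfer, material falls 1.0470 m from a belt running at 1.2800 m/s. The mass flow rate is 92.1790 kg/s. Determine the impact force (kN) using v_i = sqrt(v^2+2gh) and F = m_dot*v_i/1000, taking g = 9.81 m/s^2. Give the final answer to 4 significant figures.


v_i = sqrt(1.2800^2 + 2*9.81*1.0470) = 4.70962 m/s
F = 92.1790 * 4.70962 / 1000
F = 0.4341 kN


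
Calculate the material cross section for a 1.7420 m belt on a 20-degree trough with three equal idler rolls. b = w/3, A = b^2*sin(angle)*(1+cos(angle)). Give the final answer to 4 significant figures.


b = 1.7420/3 = 0.580667 m
A = 0.580667^2 * sin(20 deg) * (1 + cos(20 deg))
A = 0.2237 m^2


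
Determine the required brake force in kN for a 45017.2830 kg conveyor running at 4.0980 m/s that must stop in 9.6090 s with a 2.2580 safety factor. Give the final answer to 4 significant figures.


F = 45017.2830 * 4.0980 / 9.6090 * 2.2580 / 1000
F = 43.35 kN


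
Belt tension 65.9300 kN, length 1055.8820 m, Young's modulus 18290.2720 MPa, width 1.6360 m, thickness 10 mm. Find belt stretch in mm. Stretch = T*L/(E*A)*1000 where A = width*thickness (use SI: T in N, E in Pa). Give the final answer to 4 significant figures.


A = 1.6360 * 0.01 = 0.01636 m^2
Stretch = 65.9300*1000 * 1055.8820 / (18290.2720e6 * 0.01636) * 1000
Stretch = 232.6 mm


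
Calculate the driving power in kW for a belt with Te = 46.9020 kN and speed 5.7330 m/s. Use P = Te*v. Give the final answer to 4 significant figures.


P = Te * v = 46.9020 * 5.7330
P = 268.9 kW


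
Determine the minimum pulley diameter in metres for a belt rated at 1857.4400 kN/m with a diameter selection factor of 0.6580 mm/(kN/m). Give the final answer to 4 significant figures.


D = 1857.4400 * 0.6580 / 1000
D = 1.222 m


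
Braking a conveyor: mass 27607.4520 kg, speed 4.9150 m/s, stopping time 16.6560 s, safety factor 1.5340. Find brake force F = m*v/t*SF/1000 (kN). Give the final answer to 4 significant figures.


F = 27607.4520 * 4.9150 / 16.6560 * 1.5340 / 1000
F = 12.50 kN


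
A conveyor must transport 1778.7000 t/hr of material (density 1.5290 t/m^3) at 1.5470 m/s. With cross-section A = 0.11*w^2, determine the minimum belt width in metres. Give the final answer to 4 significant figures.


A_req = 1778.7000 / (1.5470 * 1.5290 * 3600) = 0.208883 m^2
w = sqrt(0.208883 / 0.11)
w = 1.378 m


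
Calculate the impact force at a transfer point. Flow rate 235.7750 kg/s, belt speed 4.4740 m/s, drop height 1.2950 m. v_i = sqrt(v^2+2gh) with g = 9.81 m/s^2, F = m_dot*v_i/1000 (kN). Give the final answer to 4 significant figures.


v_i = sqrt(4.4740^2 + 2*9.81*1.2950) = 6.73978 m/s
F = 235.7750 * 6.73978 / 1000
F = 1.589 kN


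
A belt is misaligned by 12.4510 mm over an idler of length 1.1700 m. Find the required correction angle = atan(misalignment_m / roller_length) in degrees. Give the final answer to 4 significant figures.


misalign_m = 12.4510 / 1000 = 0.012451 m
angle = atan(0.012451 / 1.1700)
angle = 0.6097 deg


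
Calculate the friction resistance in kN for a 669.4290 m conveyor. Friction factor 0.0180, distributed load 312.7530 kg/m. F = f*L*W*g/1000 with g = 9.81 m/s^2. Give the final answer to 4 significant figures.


F = 0.0180 * 669.4290 * 312.7530 * 9.81 / 1000
F = 36.97 kN


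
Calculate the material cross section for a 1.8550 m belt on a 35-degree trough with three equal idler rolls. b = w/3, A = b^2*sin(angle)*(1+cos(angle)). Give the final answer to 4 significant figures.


b = 1.8550/3 = 0.618333 m
A = 0.618333^2 * sin(35 deg) * (1 + cos(35 deg))
A = 0.3989 m^2


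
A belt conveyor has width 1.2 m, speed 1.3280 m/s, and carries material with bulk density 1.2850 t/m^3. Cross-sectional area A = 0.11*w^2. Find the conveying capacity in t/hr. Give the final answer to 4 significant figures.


A = 0.11 * 1.2^2 = 0.1584 m^2
C = 0.1584 * 1.3280 * 1.2850 * 3600
C = 973.1 t/hr


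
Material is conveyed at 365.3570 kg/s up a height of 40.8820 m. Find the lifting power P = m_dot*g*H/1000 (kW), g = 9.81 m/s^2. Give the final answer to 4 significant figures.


P = 365.3570 * 9.81 * 40.8820 / 1000
P = 146.5 kW


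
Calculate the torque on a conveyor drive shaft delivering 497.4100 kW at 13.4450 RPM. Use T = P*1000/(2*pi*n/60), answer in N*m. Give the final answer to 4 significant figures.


omega = 2*pi*13.4450/60 = 1.40796 rad/s
T = 497.4100*1000 / 1.40796
T = 353300 N*m


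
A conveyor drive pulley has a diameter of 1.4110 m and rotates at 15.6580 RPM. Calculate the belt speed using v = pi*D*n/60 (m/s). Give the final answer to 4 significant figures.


v = pi * 1.4110 * 15.6580 / 60
v = 1.157 m/s


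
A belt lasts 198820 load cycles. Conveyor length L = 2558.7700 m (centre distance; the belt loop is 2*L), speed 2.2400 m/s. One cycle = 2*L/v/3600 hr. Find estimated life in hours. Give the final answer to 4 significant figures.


cycle_time = 2 * 2558.7700 / 2.2400 / 3600 = 0.634616 hr
life = 198820 * 0.634616 = 126200 hours


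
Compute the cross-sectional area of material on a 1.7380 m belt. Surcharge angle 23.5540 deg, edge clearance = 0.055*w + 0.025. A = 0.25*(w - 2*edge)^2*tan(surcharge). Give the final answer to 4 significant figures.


edge = 0.055*1.7380 + 0.025 = 0.12059 m
ew = 1.7380 - 2*0.12059 = 1.49682 m
A = 0.25 * 1.49682^2 * tan(23.5540 deg)
A = 0.2442 m^2


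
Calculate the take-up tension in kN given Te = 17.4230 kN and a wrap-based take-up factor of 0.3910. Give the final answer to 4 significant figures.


T_tu = 17.4230 * 0.3910
T_tu = 6.812 kN


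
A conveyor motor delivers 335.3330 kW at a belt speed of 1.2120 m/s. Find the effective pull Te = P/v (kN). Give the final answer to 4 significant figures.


Te = P / v = 335.3330 / 1.2120
Te = 276.7 kN


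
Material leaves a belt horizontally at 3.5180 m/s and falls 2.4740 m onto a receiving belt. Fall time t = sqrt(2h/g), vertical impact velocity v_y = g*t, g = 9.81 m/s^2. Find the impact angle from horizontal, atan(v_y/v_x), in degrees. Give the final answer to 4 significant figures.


t = sqrt(2*2.4740/9.81) = 0.710199 s
v_y = 9.81 * 0.710199 = 6.96705 m/s
angle = atan(6.96705 / 3.5180) = 63.21 deg


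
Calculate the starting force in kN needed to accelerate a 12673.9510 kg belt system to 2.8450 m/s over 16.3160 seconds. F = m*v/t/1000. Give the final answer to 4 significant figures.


F = 12673.9510 * 2.8450 / 16.3160 / 1000
F = 2.210 kN


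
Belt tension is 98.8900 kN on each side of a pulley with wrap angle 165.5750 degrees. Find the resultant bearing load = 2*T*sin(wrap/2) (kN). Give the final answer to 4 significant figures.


F = 2 * 98.8900 * sin(165.5750/2 deg)
F = 196.2 kN


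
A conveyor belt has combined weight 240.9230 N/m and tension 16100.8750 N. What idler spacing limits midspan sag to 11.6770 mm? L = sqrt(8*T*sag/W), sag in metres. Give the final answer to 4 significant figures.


sag = 11.6770/1000 = 0.011677 m
L = sqrt(8 * 16100.8750 * 0.011677 / 240.9230)
L = 2.499 m


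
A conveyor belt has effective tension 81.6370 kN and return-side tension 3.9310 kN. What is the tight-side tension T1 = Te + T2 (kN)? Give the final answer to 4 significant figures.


T1 = Te + T2 = 81.6370 + 3.9310
T1 = 85.57 kN


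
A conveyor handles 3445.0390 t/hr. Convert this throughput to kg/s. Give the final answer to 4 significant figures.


m_dot = 3445.0390 * 1000 / 3600
m_dot = 957.0 kg/s


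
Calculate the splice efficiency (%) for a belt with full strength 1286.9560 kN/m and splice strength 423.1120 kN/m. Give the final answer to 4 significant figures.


Eff = 423.1120 / 1286.9560 * 100
Eff = 32.88 %


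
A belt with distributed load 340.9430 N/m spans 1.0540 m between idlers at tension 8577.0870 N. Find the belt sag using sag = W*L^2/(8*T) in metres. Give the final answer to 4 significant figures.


sag = 340.9430 * 1.0540^2 / (8 * 8577.0870)
sag = 0.005520 m


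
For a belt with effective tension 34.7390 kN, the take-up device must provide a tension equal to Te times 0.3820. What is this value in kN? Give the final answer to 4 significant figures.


T_tu = 34.7390 * 0.3820
T_tu = 13.27 kN


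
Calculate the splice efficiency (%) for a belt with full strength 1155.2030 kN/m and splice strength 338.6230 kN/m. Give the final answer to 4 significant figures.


Eff = 338.6230 / 1155.2030 * 100
Eff = 29.31 %


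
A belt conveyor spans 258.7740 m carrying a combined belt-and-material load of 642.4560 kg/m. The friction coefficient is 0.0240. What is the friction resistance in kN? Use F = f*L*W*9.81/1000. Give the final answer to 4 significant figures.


F = 0.0240 * 258.7740 * 642.4560 * 9.81 / 1000
F = 39.14 kN


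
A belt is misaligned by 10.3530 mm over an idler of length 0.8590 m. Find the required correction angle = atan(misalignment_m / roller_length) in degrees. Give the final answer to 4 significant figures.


misalign_m = 10.3530 / 1000 = 0.010353 m
angle = atan(0.010353 / 0.8590)
angle = 0.6905 deg


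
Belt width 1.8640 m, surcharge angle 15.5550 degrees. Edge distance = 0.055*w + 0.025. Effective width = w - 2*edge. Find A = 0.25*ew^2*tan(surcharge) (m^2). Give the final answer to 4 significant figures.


edge = 0.055*1.8640 + 0.025 = 0.12752 m
ew = 1.8640 - 2*0.12752 = 1.60896 m
A = 0.25 * 1.60896^2 * tan(15.5550 deg)
A = 0.1802 m^2


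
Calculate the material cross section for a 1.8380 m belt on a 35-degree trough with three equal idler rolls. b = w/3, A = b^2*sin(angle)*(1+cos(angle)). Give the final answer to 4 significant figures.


b = 1.8380/3 = 0.612667 m
A = 0.612667^2 * sin(35 deg) * (1 + cos(35 deg))
A = 0.3917 m^2


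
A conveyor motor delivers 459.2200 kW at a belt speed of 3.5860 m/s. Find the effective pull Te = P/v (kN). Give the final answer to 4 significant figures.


Te = P / v = 459.2200 / 3.5860
Te = 128.1 kN


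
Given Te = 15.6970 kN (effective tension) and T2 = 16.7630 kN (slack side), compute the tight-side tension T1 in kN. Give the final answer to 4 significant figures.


T1 = Te + T2 = 15.6970 + 16.7630
T1 = 32.46 kN


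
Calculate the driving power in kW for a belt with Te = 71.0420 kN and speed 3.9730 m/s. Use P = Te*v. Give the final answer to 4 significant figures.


P = Te * v = 71.0420 * 3.9730
P = 282.2 kW


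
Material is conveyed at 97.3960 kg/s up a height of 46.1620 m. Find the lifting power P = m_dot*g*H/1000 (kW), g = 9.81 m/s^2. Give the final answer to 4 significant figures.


P = 97.3960 * 9.81 * 46.1620 / 1000
P = 44.11 kW


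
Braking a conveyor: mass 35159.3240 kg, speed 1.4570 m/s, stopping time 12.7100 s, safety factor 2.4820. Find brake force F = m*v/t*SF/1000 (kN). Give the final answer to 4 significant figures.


F = 35159.3240 * 1.4570 / 12.7100 * 2.4820 / 1000
F = 10.00 kN


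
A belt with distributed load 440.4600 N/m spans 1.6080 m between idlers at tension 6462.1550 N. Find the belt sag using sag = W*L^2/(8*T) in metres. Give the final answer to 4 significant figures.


sag = 440.4600 * 1.6080^2 / (8 * 6462.1550)
sag = 0.02203 m


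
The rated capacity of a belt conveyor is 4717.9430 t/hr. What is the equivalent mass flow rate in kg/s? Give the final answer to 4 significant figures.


m_dot = 4717.9430 * 1000 / 3600
m_dot = 1311 kg/s


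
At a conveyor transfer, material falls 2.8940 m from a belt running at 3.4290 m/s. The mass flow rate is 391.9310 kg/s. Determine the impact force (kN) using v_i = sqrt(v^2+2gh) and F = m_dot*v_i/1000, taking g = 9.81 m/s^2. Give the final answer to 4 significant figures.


v_i = sqrt(3.4290^2 + 2*9.81*2.8940) = 8.27879 m/s
F = 391.9310 * 8.27879 / 1000
F = 3.245 kN


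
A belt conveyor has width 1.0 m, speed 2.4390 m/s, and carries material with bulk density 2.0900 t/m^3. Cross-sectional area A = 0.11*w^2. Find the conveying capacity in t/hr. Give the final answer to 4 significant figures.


A = 0.11 * 1.0^2 = 0.11 m^2
C = 0.11 * 2.4390 * 2.0900 * 3600
C = 2019 t/hr


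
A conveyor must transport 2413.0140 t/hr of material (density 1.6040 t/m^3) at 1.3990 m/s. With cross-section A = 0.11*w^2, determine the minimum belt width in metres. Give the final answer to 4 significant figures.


A_req = 2413.0140 / (1.3990 * 1.6040 * 3600) = 0.2987 m^2
w = sqrt(0.2987 / 0.11)
w = 1.648 m


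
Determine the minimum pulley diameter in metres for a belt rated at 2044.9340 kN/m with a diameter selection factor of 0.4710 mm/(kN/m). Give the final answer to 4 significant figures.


D = 2044.9340 * 0.4710 / 1000
D = 0.9632 m


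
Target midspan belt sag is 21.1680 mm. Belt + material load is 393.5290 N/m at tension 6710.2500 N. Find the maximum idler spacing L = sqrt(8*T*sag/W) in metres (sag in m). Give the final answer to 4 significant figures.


sag = 21.1680/1000 = 0.021168 m
L = sqrt(8 * 6710.2500 * 0.021168 / 393.5290)
L = 1.699 m


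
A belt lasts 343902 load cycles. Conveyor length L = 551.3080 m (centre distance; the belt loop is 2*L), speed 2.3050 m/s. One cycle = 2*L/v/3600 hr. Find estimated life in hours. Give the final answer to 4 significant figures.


cycle_time = 2 * 551.3080 / 2.3050 / 3600 = 0.132877 hr
life = 343902 * 0.132877 = 45700 hours


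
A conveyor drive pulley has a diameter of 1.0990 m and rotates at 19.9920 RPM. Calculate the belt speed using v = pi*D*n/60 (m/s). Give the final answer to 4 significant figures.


v = pi * 1.0990 * 19.9920 / 60
v = 1.150 m/s


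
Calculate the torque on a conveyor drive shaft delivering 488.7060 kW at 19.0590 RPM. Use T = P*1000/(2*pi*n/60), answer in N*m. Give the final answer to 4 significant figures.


omega = 2*pi*19.0590/60 = 1.99585 rad/s
T = 488.7060*1000 / 1.99585
T = 244900 N*m


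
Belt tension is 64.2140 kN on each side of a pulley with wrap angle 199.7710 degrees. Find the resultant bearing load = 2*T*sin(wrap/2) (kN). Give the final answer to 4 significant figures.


F = 2 * 64.2140 * sin(199.7710/2 deg)
F = 126.5 kN


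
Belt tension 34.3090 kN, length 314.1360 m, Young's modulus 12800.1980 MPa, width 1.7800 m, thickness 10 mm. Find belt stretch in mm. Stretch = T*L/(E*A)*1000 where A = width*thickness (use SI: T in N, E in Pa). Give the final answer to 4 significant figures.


A = 1.7800 * 0.01 = 0.01780 m^2
Stretch = 34.3090*1000 * 314.1360 / (12800.1980e6 * 0.01780) * 1000
Stretch = 47.30 mm


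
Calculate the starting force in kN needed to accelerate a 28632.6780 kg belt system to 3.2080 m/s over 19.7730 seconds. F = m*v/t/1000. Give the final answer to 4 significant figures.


F = 28632.6780 * 3.2080 / 19.7730 / 1000
F = 4.645 kN


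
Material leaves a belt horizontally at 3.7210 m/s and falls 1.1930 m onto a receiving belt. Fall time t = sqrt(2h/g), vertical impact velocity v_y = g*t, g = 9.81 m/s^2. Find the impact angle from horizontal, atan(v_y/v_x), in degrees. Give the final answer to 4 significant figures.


t = sqrt(2*1.1930/9.81) = 0.493175 s
v_y = 9.81 * 0.493175 = 4.83805 m/s
angle = atan(4.83805 / 3.7210) = 52.44 deg


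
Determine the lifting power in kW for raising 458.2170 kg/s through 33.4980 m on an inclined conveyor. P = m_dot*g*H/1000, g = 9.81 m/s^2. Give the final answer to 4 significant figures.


P = 458.2170 * 9.81 * 33.4980 / 1000
P = 150.6 kW


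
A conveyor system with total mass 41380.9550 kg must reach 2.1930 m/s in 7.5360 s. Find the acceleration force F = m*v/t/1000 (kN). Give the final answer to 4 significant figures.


F = 41380.9550 * 2.1930 / 7.5360 / 1000
F = 12.04 kN


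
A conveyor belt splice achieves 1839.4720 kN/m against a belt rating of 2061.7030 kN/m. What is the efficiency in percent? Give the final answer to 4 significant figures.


Eff = 1839.4720 / 2061.7030 * 100
Eff = 89.22 %


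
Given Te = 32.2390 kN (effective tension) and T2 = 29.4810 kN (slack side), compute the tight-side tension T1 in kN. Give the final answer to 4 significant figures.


T1 = Te + T2 = 32.2390 + 29.4810
T1 = 61.72 kN


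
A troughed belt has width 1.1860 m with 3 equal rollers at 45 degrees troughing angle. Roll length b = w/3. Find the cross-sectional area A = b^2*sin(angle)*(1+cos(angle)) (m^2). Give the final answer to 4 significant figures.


b = 1.1860/3 = 0.395333 m
A = 0.395333^2 * sin(45 deg) * (1 + cos(45 deg))
A = 0.1887 m^2


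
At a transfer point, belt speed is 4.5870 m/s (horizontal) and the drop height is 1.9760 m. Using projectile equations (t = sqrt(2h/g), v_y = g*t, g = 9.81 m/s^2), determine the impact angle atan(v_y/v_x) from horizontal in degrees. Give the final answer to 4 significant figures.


t = sqrt(2*1.9760/9.81) = 0.634708 s
v_y = 9.81 * 0.634708 = 6.22649 m/s
angle = atan(6.22649 / 4.5870) = 53.62 deg


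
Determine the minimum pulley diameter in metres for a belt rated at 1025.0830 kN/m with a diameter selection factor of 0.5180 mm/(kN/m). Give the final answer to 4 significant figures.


D = 1025.0830 * 0.5180 / 1000
D = 0.5310 m


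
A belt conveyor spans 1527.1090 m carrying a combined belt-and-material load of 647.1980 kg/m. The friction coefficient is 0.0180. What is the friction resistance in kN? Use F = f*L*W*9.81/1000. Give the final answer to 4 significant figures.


F = 0.0180 * 1527.1090 * 647.1980 * 9.81 / 1000
F = 174.5 kN


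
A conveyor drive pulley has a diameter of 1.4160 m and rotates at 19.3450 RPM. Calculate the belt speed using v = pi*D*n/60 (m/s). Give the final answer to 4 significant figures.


v = pi * 1.4160 * 19.3450 / 60
v = 1.434 m/s


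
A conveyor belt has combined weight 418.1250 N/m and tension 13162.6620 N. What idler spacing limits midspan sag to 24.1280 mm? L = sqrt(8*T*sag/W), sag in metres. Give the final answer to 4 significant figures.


sag = 24.1280/1000 = 0.024128 m
L = sqrt(8 * 13162.6620 * 0.024128 / 418.1250)
L = 2.465 m


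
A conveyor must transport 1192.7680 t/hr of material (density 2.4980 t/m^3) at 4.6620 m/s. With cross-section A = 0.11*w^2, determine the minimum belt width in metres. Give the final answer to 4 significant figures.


A_req = 1192.7680 / (4.6620 * 2.4980 * 3600) = 0.0284504 m^2
w = sqrt(0.0284504 / 0.11)
w = 0.5086 m


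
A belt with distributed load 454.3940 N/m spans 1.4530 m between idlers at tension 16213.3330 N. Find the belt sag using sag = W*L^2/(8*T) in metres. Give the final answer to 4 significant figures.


sag = 454.3940 * 1.4530^2 / (8 * 16213.3330)
sag = 0.007396 m


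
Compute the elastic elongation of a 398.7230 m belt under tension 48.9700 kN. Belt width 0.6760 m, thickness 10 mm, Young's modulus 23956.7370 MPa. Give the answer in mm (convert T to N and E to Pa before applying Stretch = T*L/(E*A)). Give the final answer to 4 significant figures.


A = 0.6760 * 0.01 = 0.00676 m^2
Stretch = 48.9700*1000 * 398.7230 / (23956.7370e6 * 0.00676) * 1000
Stretch = 120.6 mm


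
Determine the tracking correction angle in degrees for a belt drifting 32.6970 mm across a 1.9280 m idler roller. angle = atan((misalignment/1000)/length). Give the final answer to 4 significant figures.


misalign_m = 32.6970 / 1000 = 0.032697 m
angle = atan(0.032697 / 1.9280)
angle = 0.9716 deg


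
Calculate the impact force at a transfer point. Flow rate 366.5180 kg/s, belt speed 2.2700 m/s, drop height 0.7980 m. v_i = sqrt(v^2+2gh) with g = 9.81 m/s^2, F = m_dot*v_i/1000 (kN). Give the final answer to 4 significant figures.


v_i = sqrt(2.2700^2 + 2*9.81*0.7980) = 4.56176 m/s
F = 366.5180 * 4.56176 / 1000
F = 1.672 kN


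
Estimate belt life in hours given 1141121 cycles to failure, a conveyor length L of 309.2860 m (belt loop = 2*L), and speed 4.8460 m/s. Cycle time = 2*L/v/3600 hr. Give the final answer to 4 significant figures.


cycle_time = 2 * 309.2860 / 4.8460 / 3600 = 0.0354572 hr
life = 1141121 * 0.0354572 = 40460 hours


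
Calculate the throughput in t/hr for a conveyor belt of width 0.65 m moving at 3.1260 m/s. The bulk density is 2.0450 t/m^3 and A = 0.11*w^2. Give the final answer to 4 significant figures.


A = 0.11 * 0.65^2 = 0.046475 m^2
C = 0.046475 * 3.1260 * 2.0450 * 3600
C = 1070 t/hr


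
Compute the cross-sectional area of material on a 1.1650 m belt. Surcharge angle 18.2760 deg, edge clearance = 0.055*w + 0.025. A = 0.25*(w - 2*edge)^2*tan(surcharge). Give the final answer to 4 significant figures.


edge = 0.055*1.1650 + 0.025 = 0.089075 m
ew = 1.1650 - 2*0.089075 = 0.98685 m
A = 0.25 * 0.98685^2 * tan(18.2760 deg)
A = 0.08041 m^2


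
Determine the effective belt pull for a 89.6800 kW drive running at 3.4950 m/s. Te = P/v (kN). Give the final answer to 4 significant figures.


Te = P / v = 89.6800 / 3.4950
Te = 25.66 kN


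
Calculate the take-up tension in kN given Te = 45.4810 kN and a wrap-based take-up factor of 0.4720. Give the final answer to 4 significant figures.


T_tu = 45.4810 * 0.4720
T_tu = 21.47 kN


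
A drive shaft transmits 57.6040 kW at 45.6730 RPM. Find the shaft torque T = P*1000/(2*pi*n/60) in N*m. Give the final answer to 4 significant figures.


omega = 2*pi*45.6730/60 = 4.78287 rad/s
T = 57.6040*1000 / 4.78287
T = 12040 N*m


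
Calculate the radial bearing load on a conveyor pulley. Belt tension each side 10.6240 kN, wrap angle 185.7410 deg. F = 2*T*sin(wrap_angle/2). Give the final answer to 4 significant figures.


F = 2 * 10.6240 * sin(185.7410/2 deg)
F = 21.22 kN


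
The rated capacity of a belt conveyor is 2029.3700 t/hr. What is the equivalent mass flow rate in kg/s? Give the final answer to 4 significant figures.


m_dot = 2029.3700 * 1000 / 3600
m_dot = 563.7 kg/s


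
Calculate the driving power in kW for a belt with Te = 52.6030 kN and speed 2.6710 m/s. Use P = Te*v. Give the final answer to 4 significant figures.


P = Te * v = 52.6030 * 2.6710
P = 140.5 kW


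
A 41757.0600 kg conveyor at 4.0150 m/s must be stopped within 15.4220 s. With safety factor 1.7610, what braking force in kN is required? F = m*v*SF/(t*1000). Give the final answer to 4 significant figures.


F = 41757.0600 * 4.0150 / 15.4220 * 1.7610 / 1000
F = 19.14 kN


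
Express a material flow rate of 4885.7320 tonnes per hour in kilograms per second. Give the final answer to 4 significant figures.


m_dot = 4885.7320 * 1000 / 3600
m_dot = 1357 kg/s


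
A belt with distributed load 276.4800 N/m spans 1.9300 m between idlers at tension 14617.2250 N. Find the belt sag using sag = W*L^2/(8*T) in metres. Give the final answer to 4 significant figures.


sag = 276.4800 * 1.9300^2 / (8 * 14617.2250)
sag = 0.008807 m


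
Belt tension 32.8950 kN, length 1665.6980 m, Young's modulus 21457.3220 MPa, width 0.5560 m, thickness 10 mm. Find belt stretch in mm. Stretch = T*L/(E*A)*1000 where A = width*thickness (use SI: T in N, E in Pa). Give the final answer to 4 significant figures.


A = 0.5560 * 0.01 = 0.00556 m^2
Stretch = 32.8950*1000 * 1665.6980 / (21457.3220e6 * 0.00556) * 1000
Stretch = 459.3 mm


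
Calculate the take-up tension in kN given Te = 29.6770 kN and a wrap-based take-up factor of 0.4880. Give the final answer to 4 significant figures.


T_tu = 29.6770 * 0.4880
T_tu = 14.48 kN


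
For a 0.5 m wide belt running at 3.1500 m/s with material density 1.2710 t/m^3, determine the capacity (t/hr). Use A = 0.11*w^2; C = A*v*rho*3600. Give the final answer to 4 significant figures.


A = 0.11 * 0.5^2 = 0.0275 m^2
C = 0.0275 * 3.1500 * 1.2710 * 3600
C = 396.4 t/hr


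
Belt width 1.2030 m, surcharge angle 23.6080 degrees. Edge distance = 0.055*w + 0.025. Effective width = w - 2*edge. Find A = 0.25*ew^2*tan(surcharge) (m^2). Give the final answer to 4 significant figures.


edge = 0.055*1.2030 + 0.025 = 0.091165 m
ew = 1.2030 - 2*0.091165 = 1.02067 m
A = 0.25 * 1.02067^2 * tan(23.6080 deg)
A = 0.1138 m^2


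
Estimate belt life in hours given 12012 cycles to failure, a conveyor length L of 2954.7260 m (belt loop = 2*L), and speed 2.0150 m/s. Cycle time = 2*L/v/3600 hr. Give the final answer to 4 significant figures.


cycle_time = 2 * 2954.7260 / 2.0150 / 3600 = 0.814647 hr
life = 12012 * 0.814647 = 9786 hours


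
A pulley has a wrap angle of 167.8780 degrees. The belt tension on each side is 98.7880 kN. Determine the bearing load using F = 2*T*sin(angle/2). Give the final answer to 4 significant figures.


F = 2 * 98.7880 * sin(167.8780/2 deg)
F = 196.5 kN


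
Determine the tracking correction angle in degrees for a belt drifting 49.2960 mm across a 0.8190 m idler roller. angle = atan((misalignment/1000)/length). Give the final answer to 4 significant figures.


misalign_m = 49.2960 / 1000 = 0.049296 m
angle = atan(0.049296 / 0.8190)
angle = 3.445 deg


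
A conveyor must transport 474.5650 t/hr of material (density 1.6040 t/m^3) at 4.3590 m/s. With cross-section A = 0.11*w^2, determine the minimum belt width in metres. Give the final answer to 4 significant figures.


A_req = 474.5650 / (4.3590 * 1.6040 * 3600) = 0.0188539 m^2
w = sqrt(0.0188539 / 0.11)
w = 0.4140 m


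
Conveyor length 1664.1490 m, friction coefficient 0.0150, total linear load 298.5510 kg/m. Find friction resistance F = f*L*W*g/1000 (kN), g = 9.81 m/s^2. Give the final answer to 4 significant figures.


F = 0.0150 * 1664.1490 * 298.5510 * 9.81 / 1000
F = 73.11 kN


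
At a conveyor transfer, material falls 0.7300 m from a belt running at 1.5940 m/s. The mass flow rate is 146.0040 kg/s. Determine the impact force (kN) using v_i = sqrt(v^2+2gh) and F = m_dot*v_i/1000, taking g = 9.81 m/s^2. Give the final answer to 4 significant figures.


v_i = sqrt(1.5940^2 + 2*9.81*0.7300) = 4.10651 m/s
F = 146.0040 * 4.10651 / 1000
F = 0.5996 kN


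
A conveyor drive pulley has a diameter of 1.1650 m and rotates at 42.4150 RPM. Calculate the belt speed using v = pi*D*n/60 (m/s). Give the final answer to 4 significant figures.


v = pi * 1.1650 * 42.4150 / 60
v = 2.587 m/s


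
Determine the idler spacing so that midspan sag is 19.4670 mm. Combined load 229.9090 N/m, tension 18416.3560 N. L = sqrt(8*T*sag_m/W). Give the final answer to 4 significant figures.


sag = 19.4670/1000 = 0.019467 m
L = sqrt(8 * 18416.3560 * 0.019467 / 229.9090)
L = 3.532 m


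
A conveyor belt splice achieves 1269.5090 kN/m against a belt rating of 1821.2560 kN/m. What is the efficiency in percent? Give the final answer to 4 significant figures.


Eff = 1269.5090 / 1821.2560 * 100
Eff = 69.71 %


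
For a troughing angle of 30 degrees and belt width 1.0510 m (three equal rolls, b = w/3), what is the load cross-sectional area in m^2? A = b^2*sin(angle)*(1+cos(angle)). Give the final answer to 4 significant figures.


b = 1.0510/3 = 0.350333 m
A = 0.350333^2 * sin(30 deg) * (1 + cos(30 deg))
A = 0.1145 m^2


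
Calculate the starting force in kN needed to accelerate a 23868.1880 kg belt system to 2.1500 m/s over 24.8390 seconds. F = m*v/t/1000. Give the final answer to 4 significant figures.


F = 23868.1880 * 2.1500 / 24.8390 / 1000
F = 2.066 kN


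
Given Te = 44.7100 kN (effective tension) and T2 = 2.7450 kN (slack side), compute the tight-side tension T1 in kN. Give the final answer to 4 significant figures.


T1 = Te + T2 = 44.7100 + 2.7450
T1 = 47.45 kN


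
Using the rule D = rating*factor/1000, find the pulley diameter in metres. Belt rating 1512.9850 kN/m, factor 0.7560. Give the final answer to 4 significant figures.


D = 1512.9850 * 0.7560 / 1000
D = 1.144 m


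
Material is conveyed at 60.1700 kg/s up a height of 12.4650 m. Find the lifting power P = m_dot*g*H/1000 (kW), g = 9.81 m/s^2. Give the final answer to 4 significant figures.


P = 60.1700 * 9.81 * 12.4650 / 1000
P = 7.358 kW


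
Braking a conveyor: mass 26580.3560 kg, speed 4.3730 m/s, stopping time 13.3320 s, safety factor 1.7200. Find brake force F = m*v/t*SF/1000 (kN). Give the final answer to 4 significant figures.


F = 26580.3560 * 4.3730 / 13.3320 * 1.7200 / 1000
F = 15.00 kN


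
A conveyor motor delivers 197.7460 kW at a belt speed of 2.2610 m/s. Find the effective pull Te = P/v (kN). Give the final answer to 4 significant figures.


Te = P / v = 197.7460 / 2.2610
Te = 87.46 kN


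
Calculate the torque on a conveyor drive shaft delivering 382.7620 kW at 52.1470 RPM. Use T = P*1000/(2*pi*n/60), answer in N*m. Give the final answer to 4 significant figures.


omega = 2*pi*52.1470/60 = 5.46082 rad/s
T = 382.7620*1000 / 5.46082
T = 70090 N*m
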